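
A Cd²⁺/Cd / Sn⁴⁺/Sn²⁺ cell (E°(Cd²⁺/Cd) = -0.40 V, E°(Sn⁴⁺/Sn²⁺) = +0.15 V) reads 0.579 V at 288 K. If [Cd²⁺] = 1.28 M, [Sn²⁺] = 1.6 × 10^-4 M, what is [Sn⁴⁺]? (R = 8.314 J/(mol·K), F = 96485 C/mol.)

0.0021 M

From the Nernst equation, ln Q = nF(E° − E)/RT = 2×96485×(0.55 − 0.579)/(8.314×288) = -2.337, so Q = 0.0966.
With Q = [Cd²⁺]·[Sn²⁺]/[Sn⁴⁺] and the known concentrations, [Sn⁴⁺] in the denominator gives [Sn⁴⁺] = 0.0021 M.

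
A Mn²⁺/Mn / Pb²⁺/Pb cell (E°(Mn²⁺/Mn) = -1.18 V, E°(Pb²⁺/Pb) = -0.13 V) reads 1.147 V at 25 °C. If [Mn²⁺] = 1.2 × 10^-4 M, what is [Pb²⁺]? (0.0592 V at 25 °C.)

0.23 M

From the Nernst equation, log Q = n(E° − E)/0.0592 = 2(1.05 − 1.147)/0.0592 = -3.277, so Q = 5.28 × 10^-4.
With Q = [Mn²⁺]/[Pb²⁺] and the known concentrations, [Pb²⁺] in the denominator gives [Pb²⁺] = 0.23 M.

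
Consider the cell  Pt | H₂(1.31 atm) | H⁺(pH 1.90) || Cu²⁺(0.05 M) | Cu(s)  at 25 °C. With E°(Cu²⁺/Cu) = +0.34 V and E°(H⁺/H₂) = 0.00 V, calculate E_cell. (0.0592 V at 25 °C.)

The Cu²⁺/Cu couple is the cathode, so E°_cell = 0.34 V; n = 2.
[H⁺] = 10^(−1.90) = 0.013 M, and Q = [H⁺]^2 / ([Cu²⁺]·P(H₂)) = 0.00242.
E = E° − (0.0592/2) log Q = 0.34 − (0.0592/2)(-2.616) = 0.417 V.

0.42 V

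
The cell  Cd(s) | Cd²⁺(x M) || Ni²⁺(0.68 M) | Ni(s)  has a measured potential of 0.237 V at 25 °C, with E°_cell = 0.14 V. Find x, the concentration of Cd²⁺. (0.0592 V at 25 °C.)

3.6 × 10^-4 M

From the Nernst equation, log Q = n(E° − E)/0.0592 = 2(0.14 − 0.237)/0.0592 = -3.277, so Q = 5.28 × 10^-4.
With Q = [Cd²⁺]/[Ni²⁺] and the known concentrations, [Cd²⁺] in the numerator gives [Cd²⁺] = 3.6 × 10^-4 M.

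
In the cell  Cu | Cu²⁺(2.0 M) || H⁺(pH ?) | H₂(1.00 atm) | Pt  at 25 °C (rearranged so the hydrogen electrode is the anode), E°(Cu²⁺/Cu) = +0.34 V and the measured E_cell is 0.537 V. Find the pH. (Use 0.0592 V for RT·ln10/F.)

E°_cell = 0.34 V and n = 2.
log Q = n(E° − E)/0.0592 = 2×(0.34 − 0.537)/0.0592 = -6.655.
With Q = [H⁺]^2 / ([Cu²⁺]·P(H₂)), solving for [H⁺] gives log[H⁺] = -3.177, so pH = 3.18.

pH = 3.18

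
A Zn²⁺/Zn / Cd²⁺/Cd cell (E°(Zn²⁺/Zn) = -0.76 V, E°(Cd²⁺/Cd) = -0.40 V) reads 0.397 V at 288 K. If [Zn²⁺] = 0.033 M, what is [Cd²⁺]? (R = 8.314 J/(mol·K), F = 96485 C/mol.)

From the Nernst equation, ln Q = nF(E° − E)/RT = 2×96485×(0.36 − 0.397)/(8.314×288) = -2.982, so Q = 0.0507.
With Q = [Zn²⁺]/[Cd²⁺] and the known concentrations, [Cd²⁺] in the denominator gives [Cd²⁺] = 0.65 M.

0.65 M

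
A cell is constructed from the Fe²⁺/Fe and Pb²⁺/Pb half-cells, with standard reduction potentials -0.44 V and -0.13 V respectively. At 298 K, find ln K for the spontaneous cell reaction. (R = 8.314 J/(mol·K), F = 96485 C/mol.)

ln K = 24.1

E°_cell = -0.13 − (-0.44) = 0.31 V, with n = 2 electrons transferred.
At equilibrium E = 0, so the Nernst equation gives ln K = nFE°/RT = (2)(96485)(0.31)/((8.314)(298)) = 24.14.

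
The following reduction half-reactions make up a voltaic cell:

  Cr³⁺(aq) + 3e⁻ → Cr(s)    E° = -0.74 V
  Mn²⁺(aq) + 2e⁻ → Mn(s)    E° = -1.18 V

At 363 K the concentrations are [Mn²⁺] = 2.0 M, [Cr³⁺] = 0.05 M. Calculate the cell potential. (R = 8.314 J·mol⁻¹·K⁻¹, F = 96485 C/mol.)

The Cr³⁺/Cr couple has the higher reduction potential and acts as the cathode, so E°_cell = -0.74 − (-1.18) = 0.44 V.
Balancing electrons gives n = 6; the reaction quotient is Q = [Mn²⁺]^3/[Cr³⁺]^2 = 3200.
E = E° − (RT/nF) ln Q = 0.44 − (8.314×363)/(6×96485) × (8.071) = 0.440 − 0.042 = 0.398 V.

0.398 V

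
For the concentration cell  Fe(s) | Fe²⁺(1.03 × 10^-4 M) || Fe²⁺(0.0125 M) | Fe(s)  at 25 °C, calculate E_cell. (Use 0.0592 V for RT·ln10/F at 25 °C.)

Both half-cells are Fe²⁺/Fe, so E°_cell = 0. The concentrated side is the cathode; the cell reaction moves Fe²⁺ from high to low concentration with n = 2.
Q = [Fe²⁺]_dilute/[Fe²⁺]_conc = 1.03 × 10^-4/0.0125 = 0.00824.
E = 0 − (0.0592/2) log Q = −(0.0592/2)(-2.084) = 0.0617 V.

0.062 V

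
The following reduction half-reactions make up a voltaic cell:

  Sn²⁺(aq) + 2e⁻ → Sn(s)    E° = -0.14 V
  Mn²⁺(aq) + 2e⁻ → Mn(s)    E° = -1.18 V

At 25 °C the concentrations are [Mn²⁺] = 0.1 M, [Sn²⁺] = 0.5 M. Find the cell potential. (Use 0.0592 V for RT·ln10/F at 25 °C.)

1.06 V

The Sn²⁺/Sn couple has the higher reduction potential and acts as the cathode, so E°_cell = -0.14 − (-1.18) = 1.04 V.
Balancing electrons gives n = 2; the reaction quotient is Q = [Mn²⁺]/[Sn²⁺] = 0.200.
At 25 °C, E = E° − (0.0592/n) log Q = 1.04 − (0.0592/2)(-0.699) = 1.040 + 0.021 = 1.061 V.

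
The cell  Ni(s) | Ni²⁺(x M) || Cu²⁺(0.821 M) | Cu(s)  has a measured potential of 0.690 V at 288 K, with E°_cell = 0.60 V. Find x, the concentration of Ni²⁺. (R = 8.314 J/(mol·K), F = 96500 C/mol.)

5.8 × 10^-4 M

From the Nernst equation, ln Q = nF(E° − E)/RT = 2×96500×(0.60 − 0.690)/(8.314×288) = -7.254, so Q = 7.07 × 10^-4.
With Q = [Ni²⁺]/[Cu²⁺] and the known concentrations, [Ni²⁺] in the numerator gives [Ni²⁺] = 5.8 × 10^-4 M.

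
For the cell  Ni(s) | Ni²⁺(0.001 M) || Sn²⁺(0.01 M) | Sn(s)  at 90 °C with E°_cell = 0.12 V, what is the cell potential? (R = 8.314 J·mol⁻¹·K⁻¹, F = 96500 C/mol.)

Balancing electrons gives n = 2; the reaction quotient is Q = [Ni²⁺]/[Sn²⁺] = 0.100.
E = E° − (RT/nF) ln Q = 0.12 − (8.314×363)/(2×96500) × (-2.303) = 0.120 + 0.036 = 0.156 V.

0.156 V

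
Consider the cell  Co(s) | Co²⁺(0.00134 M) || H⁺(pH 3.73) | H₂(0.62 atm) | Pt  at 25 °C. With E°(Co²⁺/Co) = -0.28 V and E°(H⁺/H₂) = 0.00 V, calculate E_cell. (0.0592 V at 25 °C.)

The hydrogen couple is the cathode, so E°_cell = 0.28 V; n = 2.
[H⁺] = 10^(−3.73) = 1.9 × 10^-4 M, and Q = [Co²⁺]·P(H₂) / [H⁺]^2 = 2.4 × 10^4.
E = E° − (0.0592/2) log Q = 0.28 − (0.0592/2)(4.379) = 0.150 V.

0.15 V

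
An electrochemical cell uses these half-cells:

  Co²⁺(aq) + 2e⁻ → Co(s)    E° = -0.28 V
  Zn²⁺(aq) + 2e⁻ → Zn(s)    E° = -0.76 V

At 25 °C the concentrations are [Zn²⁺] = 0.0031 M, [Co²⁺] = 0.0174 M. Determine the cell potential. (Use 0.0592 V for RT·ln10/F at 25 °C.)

The Co²⁺/Co couple has the higher reduction potential and acts as the cathode, so E°_cell = -0.28 − (-0.76) = 0.48 V.
Balancing electrons gives n = 2; the reaction quotient is Q = [Zn²⁺]/[Co²⁺] = 0.178.
At 25 °C, E = E° − (0.0592/n) log Q = 0.48 − (0.0592/2)(-0.749) = 0.480 + 0.022 = 0.502 V.

0.502 V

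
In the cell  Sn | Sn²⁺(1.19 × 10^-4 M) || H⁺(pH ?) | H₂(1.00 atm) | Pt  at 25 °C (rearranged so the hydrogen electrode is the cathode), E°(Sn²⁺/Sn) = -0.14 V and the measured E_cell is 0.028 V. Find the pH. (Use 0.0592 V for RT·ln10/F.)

E°_cell = 0.14 V and n = 2.
log Q = n(E° − E)/0.0592 = 2×(0.14 − 0.028)/0.0592 = 3.784.
With Q = [Sn²⁺]·P(H₂) / [H⁺]^2, solving for [H⁺] gives log[H⁺] = -3.854, so pH = 3.85.

pH = 3.85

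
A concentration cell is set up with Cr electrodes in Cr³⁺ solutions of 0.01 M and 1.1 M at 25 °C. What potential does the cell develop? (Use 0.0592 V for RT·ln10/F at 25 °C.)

Both half-cells are Cr³⁺/Cr, so E°_cell = 0. The concentrated side is the cathode; the cell reaction moves Cr³⁺ from high to low concentration with n = 3.
Q = [Cr³⁺]_dilute/[Cr³⁺]_conc = 0.01/1.1 = 0.00909.
E = 0 − (0.0592/3) log Q = −(0.0592/3)(-2.041) = 0.0403 V.

0.040 V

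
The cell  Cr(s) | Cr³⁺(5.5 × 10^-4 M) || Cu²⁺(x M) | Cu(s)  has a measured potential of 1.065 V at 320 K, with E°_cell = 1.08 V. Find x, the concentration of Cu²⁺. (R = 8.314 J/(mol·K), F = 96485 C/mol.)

From the Nernst equation, ln Q = nF(E° − E)/RT = 6×96485×(1.08 − 1.065)/(8.314×320) = 3.264, so Q = 26.2.
With Q = [Cr³⁺]^2/[Cu²⁺]^3 and the known concentrations, [Cu²⁺]^3 in the denominator gives [Cu²⁺] = 0.0023 M.

0.0023 M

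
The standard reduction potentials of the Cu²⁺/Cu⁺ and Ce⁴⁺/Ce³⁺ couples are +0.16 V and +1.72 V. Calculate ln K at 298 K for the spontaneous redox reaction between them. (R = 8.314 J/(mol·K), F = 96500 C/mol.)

E°_cell = +1.72 − (+0.16) = 1.56 V, with n = 1 electron transferred.
At equilibrium E = 0, so the Nernst equation gives ln K = nFE°/RT = (1)(96500)(1.56)/((8.314)(298)) = 60.76.

ln K = 60.8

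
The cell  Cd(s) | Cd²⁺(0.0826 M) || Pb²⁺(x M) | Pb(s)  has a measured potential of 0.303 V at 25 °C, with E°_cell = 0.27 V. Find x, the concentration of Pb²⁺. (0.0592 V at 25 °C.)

From the Nernst equation, log Q = n(E° − E)/0.0592 = 2(0.27 − 0.303)/0.0592 = -1.115, so Q = 0.0768.
With Q = [Cd²⁺]/[Pb²⁺] and the known concentrations, [Pb²⁺] in the denominator gives [Pb²⁺] = 1.1 M.

1.1 M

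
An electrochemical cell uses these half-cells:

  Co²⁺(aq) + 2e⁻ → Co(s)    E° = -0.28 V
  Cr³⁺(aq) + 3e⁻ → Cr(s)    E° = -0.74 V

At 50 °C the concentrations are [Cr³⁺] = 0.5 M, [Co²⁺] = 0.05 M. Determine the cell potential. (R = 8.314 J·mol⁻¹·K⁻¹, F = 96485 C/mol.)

The Co²⁺/Co couple has the higher reduction potential and acts as the cathode, so E°_cell = -0.28 − (-0.74) = 0.46 V.
Balancing electrons gives n = 6; the reaction quotient is Q = [Cr³⁺]^2/[Co²⁺]^3 = 2000.
E = E° − (RT/nF) ln Q = 0.46 − (8.314×323)/(6×96485) × (7.601) = 0.460 − 0.035 = 0.425 V.

0.425 V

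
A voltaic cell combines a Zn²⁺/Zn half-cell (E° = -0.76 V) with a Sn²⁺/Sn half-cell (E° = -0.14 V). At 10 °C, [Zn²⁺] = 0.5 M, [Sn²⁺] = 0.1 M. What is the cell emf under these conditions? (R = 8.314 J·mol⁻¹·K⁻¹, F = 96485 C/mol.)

0.600 V

The Sn²⁺/Sn couple has the higher reduction potential and acts as the cathode, so E°_cell = -0.14 − (-0.76) = 0.62 V.
Balancing electrons gives n = 2; the reaction quotient is Q = [Zn²⁺]/[Sn²⁺] = 5.00.
E = E° − (RT/nF) ln Q = 0.62 − (8.314×283)/(2×96485) × (1.609) = 0.620 − 0.020 = 0.600 V.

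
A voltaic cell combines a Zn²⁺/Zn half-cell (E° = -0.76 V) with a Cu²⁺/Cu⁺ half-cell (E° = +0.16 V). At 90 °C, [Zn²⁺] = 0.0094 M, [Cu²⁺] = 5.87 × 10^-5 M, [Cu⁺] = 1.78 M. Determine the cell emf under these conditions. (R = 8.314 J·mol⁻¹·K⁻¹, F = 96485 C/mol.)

The Cu²⁺/Cu⁺ couple has the higher reduction potential and acts as the cathode, so E°_cell = +0.16 − (-0.76) = 0.92 V.
Balancing electrons gives n = 2; the reaction quotient is Q = [Zn²⁺]·[Cu⁺]^2/[Cu²⁺]^2 = 8.64 × 10^6.
E = E° − (RT/nF) ln Q = 0.92 − (8.314×363)/(2×96485) × (15.972) = 0.920 − 0.250 = 0.670 V.

0.670 V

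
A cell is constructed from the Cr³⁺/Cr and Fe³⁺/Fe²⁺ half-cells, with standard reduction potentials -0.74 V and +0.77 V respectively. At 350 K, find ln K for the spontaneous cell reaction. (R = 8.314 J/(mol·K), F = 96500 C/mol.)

ln K = 150.2

E°_cell = +0.77 − (-0.74) = 1.51 V, with n = 3 electrons transferred.
At equilibrium E = 0, so the Nernst equation gives ln K = nFE°/RT = (3)(96500)(1.51)/((8.314)(350)) = 150.23.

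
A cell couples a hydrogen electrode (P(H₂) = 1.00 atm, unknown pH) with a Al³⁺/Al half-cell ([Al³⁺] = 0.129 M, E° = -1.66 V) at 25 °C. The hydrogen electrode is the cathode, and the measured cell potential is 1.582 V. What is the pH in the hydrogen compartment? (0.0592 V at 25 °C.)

E°_cell = 1.66 V and n = 6.
log Q = n(E° − E)/0.0592 = 6×(1.66 − 1.582)/0.0592 = 7.905.
With Q = [Al³⁺]^2·P(H₂)^3 / [H⁺]^6, solving for [H⁺] gives log[H⁺] = -1.614, so pH = 1.61.

pH = 1.61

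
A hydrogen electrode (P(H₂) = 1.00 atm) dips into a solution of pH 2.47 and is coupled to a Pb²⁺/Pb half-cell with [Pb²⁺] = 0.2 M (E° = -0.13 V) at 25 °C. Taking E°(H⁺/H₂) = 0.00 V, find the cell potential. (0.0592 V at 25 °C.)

The hydrogen couple is the cathode, so E°_cell = 0.13 V; n = 2.
[H⁺] = 10^(−2.47) = 0.0034 M, and Q = [Pb²⁺]·P(H₂) / [H⁺]^2 = 1.74 × 10^4.
E = E° − (0.0592/2) log Q = 0.13 − (0.0592/2)(4.241) = 0.004 V.

0.004 V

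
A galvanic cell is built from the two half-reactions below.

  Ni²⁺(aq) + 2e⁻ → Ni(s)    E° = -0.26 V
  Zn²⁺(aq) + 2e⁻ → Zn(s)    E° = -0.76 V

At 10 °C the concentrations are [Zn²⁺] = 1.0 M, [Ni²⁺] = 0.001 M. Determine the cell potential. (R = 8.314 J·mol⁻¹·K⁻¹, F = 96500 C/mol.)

The Ni²⁺/Ni couple has the higher reduction potential and acts as the cathode, so E°_cell = -0.26 − (-0.76) = 0.50 V.
Balancing electrons gives n = 2; the reaction quotient is Q = [Zn²⁺]/[Ni²⁺] = 1000.
E = E° − (RT/nF) ln Q = 0.50 − (8.314×283)/(2×96500) × (6.908) = 0.500 − 0.084 = 0.416 V.

0.416 V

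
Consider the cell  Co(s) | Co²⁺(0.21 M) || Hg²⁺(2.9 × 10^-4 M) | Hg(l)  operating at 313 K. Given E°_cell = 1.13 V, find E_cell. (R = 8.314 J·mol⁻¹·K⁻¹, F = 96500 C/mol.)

Balancing electrons gives n = 2; the reaction quotient is Q = [Co²⁺]/[Hg²⁺] = 724.
E = E° − (RT/nF) ln Q = 1.13 − (8.314×313)/(2×96500) × (6.585) = 1.130 − 0.089 = 1.041 V.

1.04 V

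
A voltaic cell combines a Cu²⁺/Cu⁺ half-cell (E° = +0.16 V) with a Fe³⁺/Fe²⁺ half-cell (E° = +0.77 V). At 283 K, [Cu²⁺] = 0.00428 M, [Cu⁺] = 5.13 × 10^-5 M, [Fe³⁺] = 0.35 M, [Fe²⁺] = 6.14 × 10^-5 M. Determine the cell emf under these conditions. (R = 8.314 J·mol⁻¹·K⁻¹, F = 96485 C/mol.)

0.713 V

The Fe³⁺/Fe²⁺ couple has the higher reduction potential and acts as the cathode, so E°_cell = +0.77 − (+0.16) = 0.61 V.
Balancing electrons gives n = 1; the reaction quotient is Q = [Cu²⁺]·[Fe²⁺]/([Cu⁺]·[Fe³⁺]) = 0.0146.
E = E° − (RT/nF) ln Q = 0.61 − (8.314×283)/(1×96485) × (-4.224) = 0.610 + 0.103 = 0.713 V.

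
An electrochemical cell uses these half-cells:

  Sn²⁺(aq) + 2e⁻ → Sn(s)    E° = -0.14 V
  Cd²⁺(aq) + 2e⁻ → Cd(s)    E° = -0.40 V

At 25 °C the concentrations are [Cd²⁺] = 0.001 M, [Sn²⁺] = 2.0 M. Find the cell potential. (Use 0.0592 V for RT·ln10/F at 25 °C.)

0.358 V

The Sn²⁺/Sn couple has the higher reduction potential and acts as the cathode, so E°_cell = -0.14 − (-0.40) = 0.26 V.
Balancing electrons gives n = 2; the reaction quotient is Q = [Cd²⁺]/[Sn²⁺] = 5 × 10^-4.
At 25 °C, E = E° − (0.0592/n) log Q = 0.26 − (0.0592/2)(-3.301) = 0.260 + 0.098 = 0.358 V.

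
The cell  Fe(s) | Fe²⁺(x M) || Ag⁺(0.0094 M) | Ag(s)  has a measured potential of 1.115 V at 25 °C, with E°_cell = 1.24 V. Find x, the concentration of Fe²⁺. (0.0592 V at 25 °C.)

From the Nernst equation, log Q = n(E° − E)/0.0592 = 2(1.24 − 1.115)/0.0592 = 4.223, so Q = 1.67 × 10^4.
With Q = [Fe²⁺]/[Ag⁺]^2 and the known concentrations, [Fe²⁺] in the numerator gives [Fe²⁺] = 1.5 M.

1.5 M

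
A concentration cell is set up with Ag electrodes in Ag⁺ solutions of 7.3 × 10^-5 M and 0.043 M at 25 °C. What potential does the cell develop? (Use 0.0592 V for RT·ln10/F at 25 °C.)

0.16 V

Both half-cells are Ag⁺/Ag, so E°_cell = 0. The concentrated side is the cathode; the cell reaction moves Ag⁺ from high to low concentration with n = 1.
Q = [Ag⁺]_dilute/[Ag⁺]_conc = 7.3 × 10^-5/0.043 = 0.00170.
E = 0 − (0.0592/1) log Q = −(0.0592/1)(-2.770) = 0.1640 V.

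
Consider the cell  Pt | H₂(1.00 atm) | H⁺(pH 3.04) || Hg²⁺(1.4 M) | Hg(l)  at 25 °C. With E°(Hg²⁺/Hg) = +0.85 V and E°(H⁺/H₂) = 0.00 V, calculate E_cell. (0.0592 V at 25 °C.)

The Hg²⁺/Hg couple is the cathode, so E°_cell = 0.85 V; n = 2.
[H⁺] = 10^(−3.04) = 9.1 × 10^-4 M, and Q = [H⁺]^2 / ([Hg²⁺]·P(H₂)) = 5.94 × 10^-7.
E = E° − (0.0592/2) log Q = 0.85 − (0.0592/2)(-6.226) = 1.034 V.

1.03 V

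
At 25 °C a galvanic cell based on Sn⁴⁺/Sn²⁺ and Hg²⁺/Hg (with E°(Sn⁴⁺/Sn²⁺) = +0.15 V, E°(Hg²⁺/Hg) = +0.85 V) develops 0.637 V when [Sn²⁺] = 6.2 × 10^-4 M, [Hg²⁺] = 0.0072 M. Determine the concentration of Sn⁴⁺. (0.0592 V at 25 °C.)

6 × 10^-4 M

From the Nernst equation, log Q = n(E° − E)/0.0592 = 2(0.70 − 0.637)/0.0592 = 2.128, so Q = 134.
With Q = [Sn⁴⁺]/([Sn²⁺]·[Hg²⁺]) and the known concentrations, [Sn⁴⁺] in the numerator gives [Sn⁴⁺] = 6 × 10^-4 M.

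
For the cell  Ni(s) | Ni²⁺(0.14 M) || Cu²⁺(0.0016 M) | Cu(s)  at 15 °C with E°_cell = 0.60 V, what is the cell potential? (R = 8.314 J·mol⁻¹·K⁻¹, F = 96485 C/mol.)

Balancing electrons gives n = 2; the reaction quotient is Q = [Ni²⁺]/[Cu²⁺] = 87.5.
E = E° − (RT/nF) ln Q = 0.60 − (8.314×288)/(2×96485) × (4.472) = 0.600 − 0.055 = 0.545 V.

0.545 V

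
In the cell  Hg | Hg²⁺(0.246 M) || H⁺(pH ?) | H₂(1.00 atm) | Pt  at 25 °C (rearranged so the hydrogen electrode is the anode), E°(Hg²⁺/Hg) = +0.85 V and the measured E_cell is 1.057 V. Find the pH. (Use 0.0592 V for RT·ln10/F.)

pH = 3.80

E°_cell = 0.85 V and n = 2.
log Q = n(E° − E)/0.0592 = 2×(0.85 − 1.057)/0.0592 = -6.993.
With Q = [H⁺]^2 / ([Hg²⁺]·P(H₂)), solving for [H⁺] gives log[H⁺] = -3.801, so pH = 3.80.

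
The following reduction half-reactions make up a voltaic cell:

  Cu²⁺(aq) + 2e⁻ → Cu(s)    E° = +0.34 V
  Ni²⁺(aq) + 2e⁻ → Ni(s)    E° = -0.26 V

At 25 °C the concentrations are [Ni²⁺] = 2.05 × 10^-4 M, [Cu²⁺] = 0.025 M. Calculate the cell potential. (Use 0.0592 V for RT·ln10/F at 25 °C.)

0.662 V

The Cu²⁺/Cu couple has the higher reduction potential and acts as the cathode, so E°_cell = +0.34 − (-0.26) = 0.60 V.
Balancing electrons gives n = 2; the reaction quotient is Q = [Ni²⁺]/[Cu²⁺] = 0.00820.
At 25 °C, E = E° − (0.0592/n) log Q = 0.60 − (0.0592/2)(-2.086) = 0.600 + 0.062 = 0.662 V.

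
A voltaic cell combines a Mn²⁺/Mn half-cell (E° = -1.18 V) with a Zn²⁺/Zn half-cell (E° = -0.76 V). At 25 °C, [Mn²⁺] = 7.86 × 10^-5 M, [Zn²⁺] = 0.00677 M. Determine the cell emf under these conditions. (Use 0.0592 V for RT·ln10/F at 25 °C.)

0.477 V

The Zn²⁺/Zn couple has the higher reduction potential and acts as the cathode, so E°_cell = -0.76 − (-1.18) = 0.42 V.
Balancing electrons gives n = 2; the reaction quotient is Q = [Mn²⁺]/[Zn²⁺] = 0.0116.
At 25 °C, E = E° − (0.0592/n) log Q = 0.42 − (0.0592/2)(-1.935) = 0.420 + 0.057 = 0.477 V.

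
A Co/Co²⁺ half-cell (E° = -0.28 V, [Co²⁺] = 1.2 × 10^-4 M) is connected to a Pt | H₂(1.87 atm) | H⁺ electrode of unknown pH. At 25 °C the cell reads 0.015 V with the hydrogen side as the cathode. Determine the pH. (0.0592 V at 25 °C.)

E°_cell = 0.28 V and n = 2.
log Q = n(E° − E)/0.0592 = 2×(0.28 − 0.015)/0.0592 = 8.953.
With Q = [Co²⁺]·P(H₂) / [H⁺]^2, solving for [H⁺] gives log[H⁺] = -6.301, so pH = 6.30.

pH = 6.30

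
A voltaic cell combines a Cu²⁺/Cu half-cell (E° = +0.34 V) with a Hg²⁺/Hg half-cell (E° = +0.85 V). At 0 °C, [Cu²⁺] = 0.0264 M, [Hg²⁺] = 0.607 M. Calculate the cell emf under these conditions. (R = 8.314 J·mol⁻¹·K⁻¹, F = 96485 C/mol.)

0.547 V

The Hg²⁺/Hg couple has the higher reduction potential and acts as the cathode, so E°_cell = +0.85 − (+0.34) = 0.51 V.
Balancing electrons gives n = 2; the reaction quotient is Q = [Cu²⁺]/[Hg²⁺] = 0.0435.
E = E° − (RT/nF) ln Q = 0.51 − (8.314×273)/(2×96485) × (-3.135) = 0.510 + 0.037 = 0.547 V.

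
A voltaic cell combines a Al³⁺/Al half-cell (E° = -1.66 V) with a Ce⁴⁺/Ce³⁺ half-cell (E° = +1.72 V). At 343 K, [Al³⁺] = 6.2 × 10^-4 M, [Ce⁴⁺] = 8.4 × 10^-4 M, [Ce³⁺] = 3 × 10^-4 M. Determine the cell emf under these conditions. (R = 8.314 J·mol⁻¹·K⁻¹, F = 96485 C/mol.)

3.48 V

The Ce⁴⁺/Ce³⁺ couple has the higher reduction potential and acts as the cathode, so E°_cell = +1.72 − (-1.66) = 3.38 V.
Balancing electrons gives n = 3; the reaction quotient is Q = [Al³⁺]·[Ce³⁺]^3/[Ce⁴⁺]^3 = 2.82 × 10^-5.
E = E° − (RT/nF) ln Q = 3.38 − (8.314×343)/(3×96485) × (-10.475) = 3.380 + 0.103 = 3.483 V.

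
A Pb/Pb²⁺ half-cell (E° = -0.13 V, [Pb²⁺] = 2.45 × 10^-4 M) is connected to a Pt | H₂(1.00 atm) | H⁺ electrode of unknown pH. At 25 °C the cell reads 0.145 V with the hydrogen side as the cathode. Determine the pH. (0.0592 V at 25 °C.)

pH = 1.55

E°_cell = 0.13 V and n = 2.
log Q = n(E° − E)/0.0592 = 2×(0.13 − 0.145)/0.0592 = -0.507.
With Q = [Pb²⁺]·P(H₂) / [H⁺]^2, solving for [H⁺] gives log[H⁺] = -1.552, so pH = 1.55.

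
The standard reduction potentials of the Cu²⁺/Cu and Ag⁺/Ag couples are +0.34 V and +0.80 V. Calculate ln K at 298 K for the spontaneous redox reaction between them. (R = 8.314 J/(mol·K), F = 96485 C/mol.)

ln K = 35.8

E°_cell = +0.80 − (+0.34) = 0.46 V, with n = 2 electrons transferred.
At equilibrium E = 0, so the Nernst equation gives ln K = nFE°/RT = (2)(96485)(0.46)/((8.314)(298)) = 35.83.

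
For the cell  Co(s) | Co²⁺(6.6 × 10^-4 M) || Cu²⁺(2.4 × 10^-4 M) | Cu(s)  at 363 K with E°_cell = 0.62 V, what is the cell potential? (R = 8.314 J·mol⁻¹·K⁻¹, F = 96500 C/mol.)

Balancing electrons gives n = 2; the reaction quotient is Q = [Co²⁺]/[Cu²⁺] = 2.75.
E = E° − (RT/nF) ln Q = 0.62 − (8.314×363)/(2×96500) × (1.012) = 0.620 − 0.016 = 0.604 V.

0.604 V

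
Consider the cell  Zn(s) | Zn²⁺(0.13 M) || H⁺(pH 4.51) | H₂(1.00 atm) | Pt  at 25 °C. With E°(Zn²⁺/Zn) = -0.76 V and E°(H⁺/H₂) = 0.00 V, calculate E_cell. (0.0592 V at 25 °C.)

0.52 V

The hydrogen couple is the cathode, so E°_cell = 0.76 V; n = 2.
[H⁺] = 10^(−4.51) = 3.1 × 10^-5 M, and Q = [Zn²⁺]·P(H₂) / [H⁺]^2 = 1.36 × 10^8.
E = E° − (0.0592/2) log Q = 0.76 − (0.0592/2)(8.134) = 0.519 V.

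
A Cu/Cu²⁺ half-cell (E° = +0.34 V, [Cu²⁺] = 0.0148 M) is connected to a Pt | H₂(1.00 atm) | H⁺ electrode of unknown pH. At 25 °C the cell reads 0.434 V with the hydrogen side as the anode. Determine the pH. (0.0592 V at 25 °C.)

E°_cell = 0.34 V and n = 2.
log Q = n(E° − E)/0.0592 = 2×(0.34 − 0.434)/0.0592 = -3.176.
With Q = [H⁺]^2 / ([Cu²⁺]·P(H₂)), solving for [H⁺] gives log[H⁺] = -2.503, so pH = 2.50.

pH = 2.50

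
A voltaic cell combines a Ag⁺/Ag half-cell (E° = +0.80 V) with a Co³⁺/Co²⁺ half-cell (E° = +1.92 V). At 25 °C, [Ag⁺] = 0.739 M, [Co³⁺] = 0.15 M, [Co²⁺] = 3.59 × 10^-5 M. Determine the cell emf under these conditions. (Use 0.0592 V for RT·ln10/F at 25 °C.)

The Co³⁺/Co²⁺ couple has the higher reduction potential and acts as the cathode, so E°_cell = +1.92 − (+0.80) = 1.12 V.
Balancing electrons gives n = 1; the reaction quotient is Q = [Ag⁺]·[Co²⁺]/[Co³⁺] = 1.77 × 10^-4.
At 25 °C, E = E° − (0.0592/n) log Q = 1.12 − (0.0592/1)(-3.752) = 1.120 + 0.222 = 1.342 V.

1.34 V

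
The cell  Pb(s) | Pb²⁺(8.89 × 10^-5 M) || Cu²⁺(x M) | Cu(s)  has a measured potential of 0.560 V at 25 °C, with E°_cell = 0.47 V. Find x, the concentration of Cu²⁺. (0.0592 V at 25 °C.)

From the Nernst equation, log Q = n(E° − E)/0.0592 = 2(0.47 − 0.560)/0.0592 = -3.041, so Q = 9.11 × 10^-4.
With Q = [Pb²⁺]/[Cu²⁺] and the known concentrations, [Cu²⁺] in the denominator gives [Cu²⁺] = 0.098 M.

0.098 M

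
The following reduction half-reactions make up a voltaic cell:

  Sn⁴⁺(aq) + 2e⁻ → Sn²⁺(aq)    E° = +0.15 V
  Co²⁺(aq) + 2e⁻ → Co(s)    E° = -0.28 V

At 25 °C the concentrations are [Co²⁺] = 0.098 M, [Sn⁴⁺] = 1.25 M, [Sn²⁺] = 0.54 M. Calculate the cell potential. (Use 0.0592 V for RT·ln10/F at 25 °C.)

The Sn⁴⁺/Sn²⁺ couple has the higher reduction potential and acts as the cathode, so E°_cell = +0.15 − (-0.28) = 0.43 V.
Balancing electrons gives n = 2; the reaction quotient is Q = [Co²⁺]·[Sn²⁺]/[Sn⁴⁺] = 0.0423.
At 25 °C, E = E° − (0.0592/n) log Q = 0.43 − (0.0592/2)(-1.373) = 0.430 + 0.041 = 0.471 V.

0.471 V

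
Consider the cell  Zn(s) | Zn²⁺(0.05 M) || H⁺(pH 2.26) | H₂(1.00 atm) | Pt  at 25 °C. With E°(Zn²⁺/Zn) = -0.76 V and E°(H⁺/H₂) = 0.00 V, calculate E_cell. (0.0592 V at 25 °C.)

The hydrogen couple is the cathode, so E°_cell = 0.76 V; n = 2.
[H⁺] = 10^(−2.26) = 0.0055 M, and Q = [Zn²⁺]·P(H₂) / [H⁺]^2 = 1660.
E = E° − (0.0592/2) log Q = 0.76 − (0.0592/2)(3.219) = 0.665 V.

0.66 V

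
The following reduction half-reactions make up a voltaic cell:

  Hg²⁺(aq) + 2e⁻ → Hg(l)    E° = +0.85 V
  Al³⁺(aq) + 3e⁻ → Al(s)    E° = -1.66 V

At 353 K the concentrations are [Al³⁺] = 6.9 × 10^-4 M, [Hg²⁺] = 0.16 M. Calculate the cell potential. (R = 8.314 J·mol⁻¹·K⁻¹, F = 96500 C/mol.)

2.56 V

The Hg²⁺/Hg couple has the higher reduction potential and acts as the cathode, so E°_cell = +0.85 − (-1.66) = 2.51 V.
Balancing electrons gives n = 6; the reaction quotient is Q = [Al³⁺]^2/[Hg²⁺]^3 = 1.16 × 10^-4.
E = E° − (RT/nF) ln Q = 2.51 − (8.314×353)/(6×96500) × (-9.060) = 2.510 + 0.046 = 2.556 V.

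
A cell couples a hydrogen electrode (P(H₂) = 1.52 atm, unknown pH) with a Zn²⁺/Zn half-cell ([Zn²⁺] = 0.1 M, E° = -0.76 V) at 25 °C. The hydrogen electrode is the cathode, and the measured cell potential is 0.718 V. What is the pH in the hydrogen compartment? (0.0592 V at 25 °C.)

pH = 1.12

E°_cell = 0.76 V and n = 2.
log Q = n(E° − E)/0.0592 = 2×(0.76 − 0.718)/0.0592 = 1.419.
With Q = [Zn²⁺]·P(H₂) / [H⁺]^2, solving for [H⁺] gives log[H⁺] = -1.119, so pH = 1.12.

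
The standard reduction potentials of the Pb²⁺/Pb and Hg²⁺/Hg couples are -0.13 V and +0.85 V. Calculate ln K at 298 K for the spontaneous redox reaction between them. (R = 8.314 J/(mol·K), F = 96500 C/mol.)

ln K = 76.3

E°_cell = +0.85 − (-0.13) = 0.98 V, with n = 2 electrons transferred.
At equilibrium E = 0, so the Nernst equation gives ln K = nFE°/RT = (2)(96500)(0.98)/((8.314)(298)) = 76.34.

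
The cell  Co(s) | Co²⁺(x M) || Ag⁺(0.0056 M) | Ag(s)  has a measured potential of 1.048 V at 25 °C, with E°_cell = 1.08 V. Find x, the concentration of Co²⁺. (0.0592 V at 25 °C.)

3.8 × 10^-4 M

From the Nernst equation, log Q = n(E° − E)/0.0592 = 2(1.08 − 1.048)/0.0592 = 1.081, so Q = 12.1.
With Q = [Co²⁺]/[Ag⁺]^2 and the known concentrations, [Co²⁺] in the numerator gives [Co²⁺] = 3.8 × 10^-4 M.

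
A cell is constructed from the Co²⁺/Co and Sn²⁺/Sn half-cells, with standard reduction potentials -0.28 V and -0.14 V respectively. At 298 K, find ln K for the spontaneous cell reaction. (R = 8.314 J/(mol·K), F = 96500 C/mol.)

ln K = 10.9

E°_cell = -0.14 − (-0.28) = 0.14 V, with n = 2 electrons transferred.
At equilibrium E = 0, so the Nernst equation gives ln K = nFE°/RT = (2)(96500)(0.14)/((8.314)(298)) = 10.91.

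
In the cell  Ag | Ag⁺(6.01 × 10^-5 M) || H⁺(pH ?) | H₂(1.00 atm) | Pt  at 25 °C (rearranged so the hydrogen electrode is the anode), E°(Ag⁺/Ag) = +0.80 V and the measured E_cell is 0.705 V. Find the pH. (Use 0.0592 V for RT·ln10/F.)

pH = 2.62

E°_cell = 0.80 V and n = 2.
log Q = n(E° − E)/0.0592 = 2×(0.80 − 0.705)/0.0592 = 3.209.
With Q = [H⁺]^2 / ([Ag⁺]^2·P(H₂)), solving for [H⁺] gives log[H⁺] = -2.616, so pH = 2.62.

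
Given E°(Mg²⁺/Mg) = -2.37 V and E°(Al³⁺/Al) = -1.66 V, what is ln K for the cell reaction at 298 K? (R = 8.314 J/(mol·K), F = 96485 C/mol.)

E°_cell = -1.66 − (-2.37) = 0.71 V, with n = 6 electrons transferred.
At equilibrium E = 0, so the Nernst equation gives ln K = nFE°/RT = (6)(96485)(0.71)/((8.314)(298)) = 165.90.

ln K = 165.9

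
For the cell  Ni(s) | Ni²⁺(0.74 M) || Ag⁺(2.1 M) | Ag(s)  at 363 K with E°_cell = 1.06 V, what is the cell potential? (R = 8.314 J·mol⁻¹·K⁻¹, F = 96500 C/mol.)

1.09 V

Balancing electrons gives n = 2; the reaction quotient is Q = [Ni²⁺]/[Ag⁺]^2 = 0.168.
E = E° − (RT/nF) ln Q = 1.06 − (8.314×363)/(2×96500) × (-1.785) = 1.060 + 0.028 = 1.088 V.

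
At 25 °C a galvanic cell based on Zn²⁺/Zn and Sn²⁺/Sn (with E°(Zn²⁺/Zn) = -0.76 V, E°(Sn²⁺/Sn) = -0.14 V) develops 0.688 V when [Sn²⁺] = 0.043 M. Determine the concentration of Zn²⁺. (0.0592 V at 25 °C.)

2.2 × 10^-4 M

From the Nernst equation, log Q = n(E° − E)/0.0592 = 2(0.62 − 0.688)/0.0592 = -2.297, so Q = 0.00504.
With Q = [Zn²⁺]/[Sn²⁺] and the known concentrations, [Zn²⁺] in the numerator gives [Zn²⁺] = 2.2 × 10^-4 M.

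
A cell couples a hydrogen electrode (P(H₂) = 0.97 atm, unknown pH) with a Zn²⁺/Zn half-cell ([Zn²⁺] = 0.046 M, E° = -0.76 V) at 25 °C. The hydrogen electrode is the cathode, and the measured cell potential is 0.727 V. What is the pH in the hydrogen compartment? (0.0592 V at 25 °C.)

pH = 1.23

E°_cell = 0.76 V and n = 2.
log Q = n(E° − E)/0.0592 = 2×(0.76 − 0.727)/0.0592 = 1.115.
With Q = [Zn²⁺]·P(H₂) / [H⁺]^2, solving for [H⁺] gives log[H⁺] = -1.233, so pH = 1.23.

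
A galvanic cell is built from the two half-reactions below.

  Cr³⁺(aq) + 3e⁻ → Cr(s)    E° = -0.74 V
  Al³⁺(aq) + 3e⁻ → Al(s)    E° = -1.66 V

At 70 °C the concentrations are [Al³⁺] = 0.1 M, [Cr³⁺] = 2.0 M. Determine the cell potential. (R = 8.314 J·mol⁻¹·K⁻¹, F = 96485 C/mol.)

0.950 V

The Cr³⁺/Cr couple has the higher reduction potential and acts as the cathode, so E°_cell = -0.74 − (-1.66) = 0.92 V.
Balancing electrons gives n = 3; the reaction quotient is Q = [Al³⁺]/[Cr³⁺] = 0.0500.
E = E° − (RT/nF) ln Q = 0.92 − (8.314×343)/(3×96485) × (-2.996) = 0.920 + 0.030 = 0.950 V.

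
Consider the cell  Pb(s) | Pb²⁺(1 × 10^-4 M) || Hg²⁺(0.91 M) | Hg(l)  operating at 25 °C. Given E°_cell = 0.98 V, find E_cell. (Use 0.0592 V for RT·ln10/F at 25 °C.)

1.10 V

Balancing electrons gives n = 2; the reaction quotient is Q = [Pb²⁺]/[Hg²⁺] = 1.1 × 10^-4.
At 25 °C, E = E° − (0.0592/n) log Q = 0.98 − (0.0592/2)(-3.959) = 0.980 + 0.117 = 1.097 V.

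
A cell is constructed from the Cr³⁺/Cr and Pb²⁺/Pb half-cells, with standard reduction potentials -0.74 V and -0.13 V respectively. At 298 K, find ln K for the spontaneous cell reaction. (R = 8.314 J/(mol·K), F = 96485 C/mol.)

E°_cell = -0.13 − (-0.74) = 0.61 V, with n = 6 electrons transferred.
At equilibrium E = 0, so the Nernst equation gives ln K = nFE°/RT = (6)(96485)(0.61)/((8.314)(298)) = 142.53.

ln K = 142.5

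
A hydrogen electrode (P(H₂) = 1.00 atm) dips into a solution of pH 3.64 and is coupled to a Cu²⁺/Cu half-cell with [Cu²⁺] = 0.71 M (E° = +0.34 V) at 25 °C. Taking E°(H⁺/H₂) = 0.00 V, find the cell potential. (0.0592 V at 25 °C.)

The Cu²⁺/Cu couple is the cathode, so E°_cell = 0.34 V; n = 2.
[H⁺] = 10^(−3.64) = 2.3 × 10^-4 M, and Q = [H⁺]^2 / ([Cu²⁺]·P(H₂)) = 7.39 × 10^-8.
E = E° − (0.0592/2) log Q = 0.34 − (0.0592/2)(-7.131) = 0.551 V.

0.55 V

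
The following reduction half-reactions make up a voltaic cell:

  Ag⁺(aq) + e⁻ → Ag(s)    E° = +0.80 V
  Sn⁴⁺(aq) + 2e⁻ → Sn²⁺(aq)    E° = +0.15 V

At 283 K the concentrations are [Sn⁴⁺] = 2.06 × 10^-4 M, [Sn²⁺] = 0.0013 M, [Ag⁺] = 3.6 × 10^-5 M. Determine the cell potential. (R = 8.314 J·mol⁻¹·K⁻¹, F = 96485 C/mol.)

0.423 V

The Ag⁺/Ag couple has the higher reduction potential and acts as the cathode, so E°_cell = +0.80 − (+0.15) = 0.65 V.
Balancing electrons gives n = 2; the reaction quotient is Q = [Sn⁴⁺]/([Sn²⁺]·[Ag⁺]^2) = 1.22 × 10^8.
E = E° − (RT/nF) ln Q = 0.65 − (8.314×283)/(2×96485) × (18.622) = 0.650 − 0.227 = 0.423 V.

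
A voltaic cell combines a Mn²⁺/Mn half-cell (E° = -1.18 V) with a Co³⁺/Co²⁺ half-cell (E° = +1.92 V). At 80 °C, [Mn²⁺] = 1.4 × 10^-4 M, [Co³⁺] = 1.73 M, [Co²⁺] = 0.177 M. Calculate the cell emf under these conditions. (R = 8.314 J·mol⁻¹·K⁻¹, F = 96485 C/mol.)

The Co³⁺/Co²⁺ couple has the higher reduction potential and acts as the cathode, so E°_cell = +1.92 − (-1.18) = 3.10 V.
Balancing electrons gives n = 2; the reaction quotient is Q = [Mn²⁺]·[Co²⁺]^2/[Co³⁺]^2 = 1.47 × 10^-6.
E = E° − (RT/nF) ln Q = 3.10 − (8.314×353)/(2×96485) × (-13.433) = 3.100 + 0.204 = 3.304 V.

3.30 V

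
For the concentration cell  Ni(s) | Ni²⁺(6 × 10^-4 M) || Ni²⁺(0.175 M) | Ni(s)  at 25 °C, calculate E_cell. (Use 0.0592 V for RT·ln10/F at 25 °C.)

Both half-cells are Ni²⁺/Ni, so E°_cell = 0. The concentrated side is the cathode; the cell reaction moves Ni²⁺ from high to low concentration with n = 2.
Q = [Ni²⁺]_dilute/[Ni²⁺]_conc = 6 × 10^-4/0.175 = 0.00343.
E = 0 − (0.0592/2) log Q = −(0.0592/2)(-2.465) = 0.0730 V.

0.073 V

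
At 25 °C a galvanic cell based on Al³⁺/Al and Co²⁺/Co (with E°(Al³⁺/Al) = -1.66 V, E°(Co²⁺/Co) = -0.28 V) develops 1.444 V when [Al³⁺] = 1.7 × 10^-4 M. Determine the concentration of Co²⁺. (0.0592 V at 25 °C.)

0.45 M

From the Nernst equation, log Q = n(E° − E)/0.0592 = 6(1.38 − 1.444)/0.0592 = -6.486, so Q = 3.26 × 10^-7.
With Q = [Al³⁺]^2/[Co²⁺]^3 and the known concentrations, [Co²⁺]^3 in the denominator gives [Co²⁺] = 0.45 M.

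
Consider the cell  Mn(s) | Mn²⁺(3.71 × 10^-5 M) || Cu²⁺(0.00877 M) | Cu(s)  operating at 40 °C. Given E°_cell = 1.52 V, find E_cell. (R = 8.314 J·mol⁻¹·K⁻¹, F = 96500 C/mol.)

Balancing electrons gives n = 2; the reaction quotient is Q = [Mn²⁺]/[Cu²⁺] = 0.00423.
E = E° − (RT/nF) ln Q = 1.52 − (8.314×313)/(2×96500) × (-5.465) = 1.520 + 0.074 = 1.594 V.

1.59 V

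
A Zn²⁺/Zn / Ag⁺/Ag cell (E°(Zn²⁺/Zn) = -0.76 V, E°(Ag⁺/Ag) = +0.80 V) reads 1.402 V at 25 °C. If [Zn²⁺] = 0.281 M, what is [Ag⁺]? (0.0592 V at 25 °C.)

From the Nernst equation, log Q = n(E° − E)/0.0592 = 2(1.56 − 1.402)/0.0592 = 5.338, so Q = 2.18 × 10^5.
With Q = [Zn²⁺]/[Ag⁺]^2 and the known concentrations, [Ag⁺]^2 in the denominator gives [Ag⁺] = 0.0011 M.

0.0011 M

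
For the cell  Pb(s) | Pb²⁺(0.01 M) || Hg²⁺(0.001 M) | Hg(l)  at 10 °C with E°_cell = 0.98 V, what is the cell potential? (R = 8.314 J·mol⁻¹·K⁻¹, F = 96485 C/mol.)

0.952 V

Balancing electrons gives n = 2; the reaction quotient is Q = [Pb²⁺]/[Hg²⁺] = 10.0.
E = E° − (RT/nF) ln Q = 0.98 − (8.314×283)/(2×96485) × (2.303) = 0.980 − 0.028 = 0.952 V.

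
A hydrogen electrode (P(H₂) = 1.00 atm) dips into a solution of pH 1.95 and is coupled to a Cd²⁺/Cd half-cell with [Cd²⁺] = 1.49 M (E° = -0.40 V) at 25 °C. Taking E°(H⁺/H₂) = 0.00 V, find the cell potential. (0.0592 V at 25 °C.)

The hydrogen couple is the cathode, so E°_cell = 0.40 V; n = 2.
[H⁺] = 10^(−1.95) = 0.011 M, and Q = [Cd²⁺]·P(H₂) / [H⁺]^2 = 1.18 × 10^4.
E = E° − (0.0592/2) log Q = 0.40 − (0.0592/2)(4.073) = 0.279 V.

0.28 V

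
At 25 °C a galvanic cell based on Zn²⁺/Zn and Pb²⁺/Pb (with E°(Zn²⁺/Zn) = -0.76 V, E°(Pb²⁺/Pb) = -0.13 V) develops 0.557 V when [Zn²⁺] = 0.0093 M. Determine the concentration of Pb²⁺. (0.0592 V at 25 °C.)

From the Nernst equation, log Q = n(E° − E)/0.0592 = 2(0.63 − 0.557)/0.0592 = 2.466, so Q = 293.
With Q = [Zn²⁺]/[Pb²⁺] and the known concentrations, [Pb²⁺] in the denominator gives [Pb²⁺] = 3.2 × 10^-5 M.

3.2 × 10^-5 M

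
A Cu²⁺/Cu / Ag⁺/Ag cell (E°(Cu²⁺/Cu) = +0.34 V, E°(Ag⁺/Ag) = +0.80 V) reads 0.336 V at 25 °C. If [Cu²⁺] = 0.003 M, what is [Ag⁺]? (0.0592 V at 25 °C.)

4.4 × 10^-4 M

From the Nernst equation, log Q = n(E° − E)/0.0592 = 2(0.46 − 0.336)/0.0592 = 4.189, so Q = 1.55 × 10^4.
With Q = [Cu²⁺]/[Ag⁺]^2 and the known concentrations, [Ag⁺]^2 in the denominator gives [Ag⁺] = 4.4 × 10^-4 M.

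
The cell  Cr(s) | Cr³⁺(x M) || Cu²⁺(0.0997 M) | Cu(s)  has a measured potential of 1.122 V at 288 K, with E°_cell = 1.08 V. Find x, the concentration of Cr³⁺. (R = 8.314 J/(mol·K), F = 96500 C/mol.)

2 × 10^-4 M

From the Nernst equation, ln Q = nF(E° − E)/RT = 6×96500×(1.08 − 1.122)/(8.314×288) = -10.156, so Q = 3.88 × 10^-5.
With Q = [Cr³⁺]^2/[Cu²⁺]^3 and the known concentrations, [Cr³⁺]^2 in the numerator gives [Cr³⁺] = 2 × 10^-4 M.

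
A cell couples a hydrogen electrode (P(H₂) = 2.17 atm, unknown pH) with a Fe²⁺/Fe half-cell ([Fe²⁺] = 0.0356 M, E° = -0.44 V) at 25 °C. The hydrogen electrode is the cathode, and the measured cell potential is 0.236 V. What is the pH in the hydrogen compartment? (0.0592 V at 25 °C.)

pH = 4.00

E°_cell = 0.44 V and n = 2.
log Q = n(E° − E)/0.0592 = 2×(0.44 − 0.236)/0.0592 = 6.892.
With Q = [Fe²⁺]·P(H₂) / [H⁺]^2, solving for [H⁺] gives log[H⁺] = -4.002, so pH = 4.00.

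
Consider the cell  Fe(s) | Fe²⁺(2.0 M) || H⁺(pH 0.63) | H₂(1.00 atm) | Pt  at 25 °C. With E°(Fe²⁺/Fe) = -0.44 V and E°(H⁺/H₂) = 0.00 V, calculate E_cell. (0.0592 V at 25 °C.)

0.39 V

The hydrogen couple is the cathode, so E°_cell = 0.44 V; n = 2.
[H⁺] = 10^(−0.63) = 0.23 M, and Q = [Fe²⁺]·P(H₂) / [H⁺]^2 = 36.4.
E = E° − (0.0592/2) log Q = 0.44 − (0.0592/2)(1.561) = 0.394 V.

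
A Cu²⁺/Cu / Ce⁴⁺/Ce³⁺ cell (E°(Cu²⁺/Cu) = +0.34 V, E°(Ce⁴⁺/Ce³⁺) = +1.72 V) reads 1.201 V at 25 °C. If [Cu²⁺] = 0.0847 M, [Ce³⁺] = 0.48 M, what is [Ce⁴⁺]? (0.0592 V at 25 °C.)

From the Nernst equation, log Q = n(E° − E)/0.0592 = 2(1.38 − 1.201)/0.0592 = 6.047, so Q = 1.12 × 10^6.
With Q = [Cu²⁺]·[Ce³⁺]^2/[Ce⁴⁺]^2 and the known concentrations, [Ce⁴⁺]^2 in the denominator gives [Ce⁴⁺] = 1.3 × 10^-4 M.

1.3 × 10^-4 M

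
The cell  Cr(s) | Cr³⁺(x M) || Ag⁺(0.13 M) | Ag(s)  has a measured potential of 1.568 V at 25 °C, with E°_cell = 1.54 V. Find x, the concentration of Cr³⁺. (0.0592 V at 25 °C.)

From the Nernst equation, log Q = n(E° − E)/0.0592 = 3(1.54 − 1.568)/0.0592 = -1.419, so Q = 0.0381.
With Q = [Cr³⁺]/[Ag⁺]^3 and the known concentrations, [Cr³⁺] in the numerator gives [Cr³⁺] = 8.4 × 10^-5 M.

8.4 × 10^-5 M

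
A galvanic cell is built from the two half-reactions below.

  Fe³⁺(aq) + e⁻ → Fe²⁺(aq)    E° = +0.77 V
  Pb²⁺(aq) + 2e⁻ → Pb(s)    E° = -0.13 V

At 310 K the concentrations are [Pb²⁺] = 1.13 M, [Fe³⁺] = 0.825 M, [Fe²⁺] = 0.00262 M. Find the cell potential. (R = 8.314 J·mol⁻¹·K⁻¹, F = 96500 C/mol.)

1.05 V

The Fe³⁺/Fe²⁺ couple has the higher reduction potential and acts as the cathode, so E°_cell = +0.77 − (-0.13) = 0.90 V.
Balancing electrons gives n = 2; the reaction quotient is Q = [Pb²⁺]·[Fe²⁺]^2/[Fe³⁺]^2 = 1.14 × 10^-5.
E = E° − (RT/nF) ln Q = 0.90 − (8.314×310)/(2×96500) × (-11.382) = 0.900 + 0.152 = 1.052 V.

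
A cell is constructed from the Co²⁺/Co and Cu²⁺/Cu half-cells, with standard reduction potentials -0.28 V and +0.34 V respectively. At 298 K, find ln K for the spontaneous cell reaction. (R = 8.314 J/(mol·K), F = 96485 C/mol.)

E°_cell = +0.34 − (-0.28) = 0.62 V, with n = 2 electrons transferred.
At equilibrium E = 0, so the Nernst equation gives ln K = nFE°/RT = (2)(96485)(0.62)/((8.314)(298)) = 48.29.

ln K = 48.3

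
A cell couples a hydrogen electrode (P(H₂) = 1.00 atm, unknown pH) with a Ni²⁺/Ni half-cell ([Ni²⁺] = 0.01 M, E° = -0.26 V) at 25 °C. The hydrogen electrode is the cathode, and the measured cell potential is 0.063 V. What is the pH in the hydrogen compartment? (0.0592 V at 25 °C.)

pH = 4.33

E°_cell = 0.26 V and n = 2.
log Q = n(E° − E)/0.0592 = 2×(0.26 − 0.063)/0.0592 = 6.655.
With Q = [Ni²⁺]·P(H₂) / [H⁺]^2, solving for [H⁺] gives log[H⁺] = -4.328, so pH = 4.33.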